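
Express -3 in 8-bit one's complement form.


Original: 00000011
Invert all bits:
  bit 0: 0 → 1
  bit 1: 0 → 1
  bit 2: 0 → 1
  bit 3: 0 → 1
  bit 4: 0 → 1
  bit 5: 0 → 1
  bit 6: 1 → 0
  bit 7: 1 → 0
= 11111100


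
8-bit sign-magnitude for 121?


Sign bit: 0 (positive)
Magnitude: 121 = 1111001
= 01111001


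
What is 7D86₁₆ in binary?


Each hex digit → 4 binary bits:
  7 = 0111
  D = 1101
  8 = 1000
  6 = 0110
Concatenate: 0111 1101 1000 0110
= 0111110110000110


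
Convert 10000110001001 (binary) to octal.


Group into 3-bit groups: 010000110001001
  010 = 2
  000 = 0
  110 = 6
  001 = 1
  001 = 1
= 0o20611


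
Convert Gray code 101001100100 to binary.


Gray code: 101001100100
MSB stays the same: 1
Each subsequent bit = prev_binary XOR current_gray:
  B[1] = 1 XOR 0 = 1
  B[2] = 1 XOR 1 = 0
  B[3] = 0 XOR 0 = 0
  B[4] = 0 XOR 0 = 0
  B[5] = 0 XOR 1 = 1
  B[6] = 1 XOR 1 = 0
  B[7] = 0 XOR 0 = 0
  B[8] = 0 XOR 0 = 0
  B[9] = 0 XOR 1 = 1
  B[10] = 1 XOR 0 = 1
  B[11] = 1 XOR 0 = 1
= 110001000111 (3143 decimal)


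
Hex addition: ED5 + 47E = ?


Align and add column by column (LSB to MSB, each column mod 16 with carry):
  0ED5
+ 047E
  ----
  col 0: 5(5) + E(14) + 0 (carry in) = 19 → 3(3), carry out 1
  col 1: D(13) + 7(7) + 1 (carry in) = 21 → 5(5), carry out 1
  col 2: E(14) + 4(4) + 1 (carry in) = 19 → 3(3), carry out 1
  col 3: 0(0) + 0(0) + 1 (carry in) = 1 → 1(1), carry out 0
Reading digits MSB→LSB: 1353
Strip leading zeros: 1353
= 0x1353


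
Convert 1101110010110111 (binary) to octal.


Group into 3-bit groups: 001101110010110111
  001 = 1
  101 = 5
  110 = 6
  010 = 2
  110 = 6
  111 = 7
= 0o156267


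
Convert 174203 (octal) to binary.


Each octal digit → 3 binary bits:
  1 = 001
  7 = 111
  4 = 100
  2 = 010
  0 = 000
  3 = 011
Concatenate: 001 111 100 010 000 011
= 001111100010000011


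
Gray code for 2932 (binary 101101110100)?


Binary: 101101110100
Gray code: G = B XOR (B >> 1)
B >> 1 = 010110111010
101101110100 XOR 010110111010:
  1 XOR 0 = 1
  0 XOR 1 = 1
  1 XOR 0 = 1
  1 XOR 1 = 0
  0 XOR 1 = 1
  1 XOR 0 = 1
  1 XOR 1 = 0
  1 XOR 1 = 0
  0 XOR 1 = 1
  1 XOR 0 = 1
  0 XOR 1 = 1
  0 XOR 0 = 0
= 111011001110


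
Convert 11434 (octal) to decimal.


Positional values:
Position 0: 4 × 8^0 = 4
Position 1: 3 × 8^1 = 24
Position 2: 4 × 8^2 = 256
Position 3: 1 × 8^3 = 512
Position 4: 1 × 8^4 = 4096
Sum = 4 + 24 + 256 + 512 + 4096
= 4892


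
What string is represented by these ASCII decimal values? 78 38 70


Codes (decimal): 78 38 70
Per-code ASCII lookup:
  78  (range 65-90: uppercase, 78 - 65 = 13) → 'N'
  38  (special character) → '&'
  70  (range 65-90: uppercase, 70 - 65 = 5) → 'F'
= 'N&F'


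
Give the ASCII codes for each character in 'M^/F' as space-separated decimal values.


String: 'M^/F'  (4 characters)
Per-character ASCII lookup:
  'M': uppercase starts at 65: 'M' = 65 + 12 = 77
  '^': special character: '^' = 94
  '/': special character: '/' = 47
  'F': uppercase starts at 65: 'F' = 65 + 5 = 70
= 77 94 47 70


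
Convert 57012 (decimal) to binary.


Divide by 2 repeatedly:
57012 ÷ 2 = 28506 remainder 0
28506 ÷ 2 = 14253 remainder 0
14253 ÷ 2 = 7126 remainder 1
7126 ÷ 2 = 3563 remainder 0
3563 ÷ 2 = 1781 remainder 1
1781 ÷ 2 = 890 remainder 1
890 ÷ 2 = 445 remainder 0
445 ÷ 2 = 222 remainder 1
222 ÷ 2 = 111 remainder 0
111 ÷ 2 = 55 remainder 1
55 ÷ 2 = 27 remainder 1
27 ÷ 2 = 13 remainder 1
13 ÷ 2 = 6 remainder 1
6 ÷ 2 = 3 remainder 0
3 ÷ 2 = 1 remainder 1
1 ÷ 2 = 0 remainder 1
Reading remainders bottom-up:
= 1101111010110100


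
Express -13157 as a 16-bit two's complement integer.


Original: 0011001101100101
Step 1 - Invert all bits: 1100110010011010
Step 2 - Add 1: 1100110010011010 + 1
= 1100110010011011 (represents -13157)


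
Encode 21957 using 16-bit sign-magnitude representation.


Sign bit: 0 (positive)
Magnitude: 21957 = 101010111000101
= 0101010111000101


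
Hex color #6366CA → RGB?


Hex: #6366CA
R = 63₁₆ = 99
G = 66₁₆ = 102
B = CA₁₆ = 202
= RGB(99, 102, 202)


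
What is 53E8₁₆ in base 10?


Positional values:
Position 0: 8 × 16^0 = 8 × 1 = 8
Position 1: E × 16^1 = 14 × 16 = 224
Position 2: 3 × 16^2 = 3 × 256 = 768
Position 3: 5 × 16^3 = 5 × 4096 = 20480
Sum = 8 + 224 + 768 + 20480
= 21480


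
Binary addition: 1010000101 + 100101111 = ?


Align and add column by column (LSB to MSB, carry propagating):
  01010000101
+ 00100101111
  -----------
  col 0: 1 + 1 + 0 (carry in) = 2 → bit 0, carry out 1
  col 1: 0 + 1 + 1 (carry in) = 2 → bit 0, carry out 1
  col 2: 1 + 1 + 1 (carry in) = 3 → bit 1, carry out 1
  col 3: 0 + 1 + 1 (carry in) = 2 → bit 0, carry out 1
  col 4: 0 + 0 + 1 (carry in) = 1 → bit 1, carry out 0
  col 5: 0 + 1 + 0 (carry in) = 1 → bit 1, carry out 0
  col 6: 0 + 0 + 0 (carry in) = 0 → bit 0, carry out 0
  col 7: 1 + 0 + 0 (carry in) = 1 → bit 1, carry out 0
  col 8: 0 + 1 + 0 (carry in) = 1 → bit 1, carry out 0
  col 9: 1 + 0 + 0 (carry in) = 1 → bit 1, carry out 0
  col 10: 0 + 0 + 0 (carry in) = 0 → bit 0, carry out 0
Reading bits MSB→LSB: 01110110100
Strip leading zeros: 1110110100
= 1110110100


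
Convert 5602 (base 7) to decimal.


Positional values (base 7):
  2 × 7^0 = 2 × 1 = 2
  0 × 7^1 = 0 × 7 = 0
  6 × 7^2 = 6 × 49 = 294
  5 × 7^3 = 5 × 343 = 1715
Sum = 2 + 0 + 294 + 1715
= 2011


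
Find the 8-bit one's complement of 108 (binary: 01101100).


Original: 01101100
Invert all bits:
  bit 0: 0 → 1
  bit 1: 1 → 0
  bit 2: 1 → 0
  bit 3: 0 → 1
  bit 4: 1 → 0
  bit 5: 1 → 0
  bit 6: 0 → 1
  bit 7: 0 → 1
= 10010011


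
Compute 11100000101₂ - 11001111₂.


Align and subtract column by column (LSB to MSB, borrowing when needed):
  11100000101
- 00011001111
  -----------
  col 0: (1 - 0 borrow-in) - 1 → 1 - 1 = 0, borrow out 0
  col 1: (0 - 0 borrow-in) - 1 → borrow from next column: (0+2) - 1 = 1, borrow out 1
  col 2: (1 - 1 borrow-in) - 1 → borrow from next column: (0+2) - 1 = 1, borrow out 1
  col 3: (0 - 1 borrow-in) - 1 → borrow from next column: (-1+2) - 1 = 0, borrow out 1
  col 4: (0 - 1 borrow-in) - 0 → borrow from next column: (-1+2) - 0 = 1, borrow out 1
  col 5: (0 - 1 borrow-in) - 0 → borrow from next column: (-1+2) - 0 = 1, borrow out 1
  col 6: (0 - 1 borrow-in) - 1 → borrow from next column: (-1+2) - 1 = 0, borrow out 1
  col 7: (0 - 1 borrow-in) - 1 → borrow from next column: (-1+2) - 1 = 0, borrow out 1
  col 8: (1 - 1 borrow-in) - 0 → 0 - 0 = 0, borrow out 0
  col 9: (1 - 0 borrow-in) - 0 → 1 - 0 = 1, borrow out 0
  col 10: (1 - 0 borrow-in) - 0 → 1 - 0 = 1, borrow out 0
Reading bits MSB→LSB: 11000110110
Strip leading zeros: 11000110110
= 11000110110


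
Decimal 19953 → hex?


Divide by 16 repeatedly:
19953 ÷ 16 = 1247 remainder 1 (1)
1247 ÷ 16 = 77 remainder 15 (F)
77 ÷ 16 = 4 remainder 13 (D)
4 ÷ 16 = 0 remainder 4 (4)
Reading remainders bottom-up:
= 0x4DF1


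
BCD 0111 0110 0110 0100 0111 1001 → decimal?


Each 4-bit group → digit:
  0111 → 7
  0110 → 6
  0110 → 6
  0100 → 4
  0111 → 7
  1001 → 9
= 766479


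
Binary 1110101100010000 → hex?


Group into 4-bit nibbles: 1110101100010000
  1110 = E
  1011 = B
  0001 = 1
  0000 = 0
= 0xEB10


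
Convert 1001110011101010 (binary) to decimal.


Positional values:
Bit 1: 1 × 2^1 = 2
Bit 3: 1 × 2^3 = 8
Bit 5: 1 × 2^5 = 32
Bit 6: 1 × 2^6 = 64
Bit 7: 1 × 2^7 = 128
Bit 10: 1 × 2^10 = 1024
Bit 11: 1 × 2^11 = 2048
Bit 12: 1 × 2^12 = 4096
Bit 15: 1 × 2^15 = 32768
Sum = 2 + 8 + 32 + 64 + 128 + 1024 + 2048 + 4096 + 32768
= 40170


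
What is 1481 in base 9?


Divide by 9 repeatedly:
1481 ÷ 9 = 164 remainder 5
164 ÷ 9 = 18 remainder 2
18 ÷ 9 = 2 remainder 0
2 ÷ 9 = 0 remainder 2
Reading remainders bottom-up:
= 2025


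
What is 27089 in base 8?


Divide by 8 repeatedly:
27089 ÷ 8 = 3386 remainder 1
3386 ÷ 8 = 423 remainder 2
423 ÷ 8 = 52 remainder 7
52 ÷ 8 = 6 remainder 4
6 ÷ 8 = 0 remainder 6
Reading remainders bottom-up:
= 0o64721


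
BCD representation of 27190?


Each digit → 4-bit binary:
  2 → 0010
  7 → 0111
  1 → 0001
  9 → 1001
  0 → 0000
= 0010 0111 0001 1001 0000


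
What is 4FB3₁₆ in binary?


Each hex digit → 4 binary bits:
  4 = 0100
  F = 1111
  B = 1011
  3 = 0011
Concatenate: 0100 1111 1011 0011
= 0100111110110011


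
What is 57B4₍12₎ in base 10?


Positional values (base 12):
  4 × 12^0 = 4 × 1 = 4
  B × 12^1 = 11 × 12 = 132
  7 × 12^2 = 7 × 144 = 1008
  5 × 12^3 = 5 × 1728 = 8640
Sum = 4 + 132 + 1008 + 8640
= 9784


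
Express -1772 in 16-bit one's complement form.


Original: 0000011011101100
Invert all bits:
  bit 0: 0 → 1
  bit 1: 0 → 1
  bit 2: 0 → 1
  bit 3: 0 → 1
  bit 4: 0 → 1
  bit 5: 1 → 0
  bit 6: 1 → 0
  bit 7: 0 → 1
  bit 8: 1 → 0
  bit 9: 1 → 0
  bit 10: 1 → 0
  bit 11: 0 → 1
  bit 12: 1 → 0
  bit 13: 1 → 0
  bit 14: 0 → 1
  bit 15: 0 → 1
= 1111100100010011


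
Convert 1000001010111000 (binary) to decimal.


Positional values:
Bit 3: 1 × 2^3 = 8
Bit 4: 1 × 2^4 = 16
Bit 5: 1 × 2^5 = 32
Bit 7: 1 × 2^7 = 128
Bit 9: 1 × 2^9 = 512
Bit 15: 1 × 2^15 = 32768
Sum = 8 + 16 + 32 + 128 + 512 + 32768
= 33464


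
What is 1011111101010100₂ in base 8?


Group into 3-bit groups: 001011111101010100
  001 = 1
  011 = 3
  111 = 7
  101 = 5
  010 = 2
  100 = 4
= 0o137524


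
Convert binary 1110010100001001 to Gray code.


Binary: 1110010100001001
Gray code: G = B XOR (B >> 1)
B >> 1 = 0111001010000100
1110010100001001 XOR 0111001010000100:
  1 XOR 0 = 1
  1 XOR 1 = 0
  1 XOR 1 = 0
  0 XOR 1 = 1
  0 XOR 0 = 0
  1 XOR 0 = 1
  0 XOR 1 = 1
  1 XOR 0 = 1
  0 XOR 1 = 1
  0 XOR 0 = 0
  0 XOR 0 = 0
  0 XOR 0 = 0
  1 XOR 0 = 1
  0 XOR 1 = 1
  0 XOR 0 = 0
  1 XOR 0 = 1
= 1001011110001101


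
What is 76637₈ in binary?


Each octal digit → 3 binary bits:
  7 = 111
  6 = 110
  6 = 110
  3 = 011
  7 = 111
Concatenate: 111 110 110 011 111
= 111110110011111


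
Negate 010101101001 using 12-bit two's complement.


Original: 010101101001
Step 1 - Invert all bits: 101010010110
Step 2 - Add 1: 101010010110 + 1
= 101010010111 (represents -1385)


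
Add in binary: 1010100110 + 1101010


Align and add column by column (LSB to MSB, carry propagating):
  01010100110
+ 00001101010
  -----------
  col 0: 0 + 0 + 0 (carry in) = 0 → bit 0, carry out 0
  col 1: 1 + 1 + 0 (carry in) = 2 → bit 0, carry out 1
  col 2: 1 + 0 + 1 (carry in) = 2 → bit 0, carry out 1
  col 3: 0 + 1 + 1 (carry in) = 2 → bit 0, carry out 1
  col 4: 0 + 0 + 1 (carry in) = 1 → bit 1, carry out 0
  col 5: 1 + 1 + 0 (carry in) = 2 → bit 0, carry out 1
  col 6: 0 + 1 + 1 (carry in) = 2 → bit 0, carry out 1
  col 7: 1 + 0 + 1 (carry in) = 2 → bit 0, carry out 1
  col 8: 0 + 0 + 1 (carry in) = 1 → bit 1, carry out 0
  col 9: 1 + 0 + 0 (carry in) = 1 → bit 1, carry out 0
  col 10: 0 + 0 + 0 (carry in) = 0 → bit 0, carry out 0
Reading bits MSB→LSB: 01100010000
Strip leading zeros: 1100010000
= 1100010000


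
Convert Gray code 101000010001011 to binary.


Gray code: 101000010001011
MSB stays the same: 1
Each subsequent bit = prev_binary XOR current_gray:
  B[1] = 1 XOR 0 = 1
  B[2] = 1 XOR 1 = 0
  B[3] = 0 XOR 0 = 0
  B[4] = 0 XOR 0 = 0
  B[5] = 0 XOR 0 = 0
  B[6] = 0 XOR 0 = 0
  B[7] = 0 XOR 1 = 1
  B[8] = 1 XOR 0 = 1
  B[9] = 1 XOR 0 = 1
  B[10] = 1 XOR 0 = 1
  B[11] = 1 XOR 1 = 0
  B[12] = 0 XOR 0 = 0
  B[13] = 0 XOR 1 = 1
  B[14] = 1 XOR 1 = 0
= 110000011110010 (24818 decimal)


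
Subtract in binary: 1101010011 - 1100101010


Align and subtract column by column (LSB to MSB, borrowing when needed):
  1101010011
- 1100101010
  ----------
  col 0: (1 - 0 borrow-in) - 0 → 1 - 0 = 1, borrow out 0
  col 1: (1 - 0 borrow-in) - 1 → 1 - 1 = 0, borrow out 0
  col 2: (0 - 0 borrow-in) - 0 → 0 - 0 = 0, borrow out 0
  col 3: (0 - 0 borrow-in) - 1 → borrow from next column: (0+2) - 1 = 1, borrow out 1
  col 4: (1 - 1 borrow-in) - 0 → 0 - 0 = 0, borrow out 0
  col 5: (0 - 0 borrow-in) - 1 → borrow from next column: (0+2) - 1 = 1, borrow out 1
  col 6: (1 - 1 borrow-in) - 0 → 0 - 0 = 0, borrow out 0
  col 7: (0 - 0 borrow-in) - 0 → 0 - 0 = 0, borrow out 0
  col 8: (1 - 0 borrow-in) - 1 → 1 - 1 = 0, borrow out 0
  col 9: (1 - 0 borrow-in) - 1 → 1 - 1 = 0, borrow out 0
Reading bits MSB→LSB: 0000101001
Strip leading zeros: 101001
= 101001


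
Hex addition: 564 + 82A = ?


Align and add column by column (LSB to MSB, each column mod 16 with carry):
  0564
+ 082A
  ----
  col 0: 4(4) + A(10) + 0 (carry in) = 14 → E(14), carry out 0
  col 1: 6(6) + 2(2) + 0 (carry in) = 8 → 8(8), carry out 0
  col 2: 5(5) + 8(8) + 0 (carry in) = 13 → D(13), carry out 0
  col 3: 0(0) + 0(0) + 0 (carry in) = 0 → 0(0), carry out 0
Reading digits MSB→LSB: 0D8E
Strip leading zeros: D8E
= 0xD8E


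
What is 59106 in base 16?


Divide by 16 repeatedly:
59106 ÷ 16 = 3694 remainder 2 (2)
3694 ÷ 16 = 230 remainder 14 (E)
230 ÷ 16 = 14 remainder 6 (6)
14 ÷ 16 = 0 remainder 14 (E)
Reading remainders bottom-up:
= 0xE6E2


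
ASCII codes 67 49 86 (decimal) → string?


Codes (decimal): 67 49 86
Per-code ASCII lookup:
  67  (range 65-90: uppercase, 67 - 65 = 2) → 'C'
  49  (range 48-57: digits, 49 - 48 = 1) → '1'
  86  (range 65-90: uppercase, 86 - 65 = 21) → 'V'
= 'C1V'


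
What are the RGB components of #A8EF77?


Hex: #A8EF77
R = A8₁₆ = 168
G = EF₁₆ = 239
B = 77₁₆ = 119
= RGB(168, 239, 119)


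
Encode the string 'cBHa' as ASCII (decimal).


String: 'cBHa'  (4 characters)
Per-character ASCII lookup:
  'c': lowercase starts at 97: 'c' = 97 + 2 = 99
  'B': uppercase starts at 65: 'B' = 65 + 1 = 66
  'H': uppercase starts at 65: 'H' = 65 + 7 = 72
  'a': lowercase starts at 97: 'a' = 97 + 0 = 97
= 99 66 72 97


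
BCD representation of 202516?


Each digit → 4-bit binary:
  2 → 0010
  0 → 0000
  2 → 0010
  5 → 0101
  1 → 0001
  6 → 0110
= 0010 0000 0010 0101 0001 0110


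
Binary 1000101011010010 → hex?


Group into 4-bit nibbles: 1000101011010010
  1000 = 8
  1010 = A
  1101 = D
  0010 = 2
= 0x8AD2


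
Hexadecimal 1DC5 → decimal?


Positional values:
Position 0: 5 × 16^0 = 5 × 1 = 5
Position 1: C × 16^1 = 12 × 16 = 192
Position 2: D × 16^2 = 13 × 256 = 3328
Position 3: 1 × 16^3 = 1 × 4096 = 4096
Sum = 5 + 192 + 3328 + 4096
= 7621


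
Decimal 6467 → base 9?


Divide by 9 repeatedly:
6467 ÷ 9 = 718 remainder 5
718 ÷ 9 = 79 remainder 7
79 ÷ 9 = 8 remainder 7
8 ÷ 9 = 0 remainder 8
Reading remainders bottom-up:
= 8775


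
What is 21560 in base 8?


Divide by 8 repeatedly:
21560 ÷ 8 = 2695 remainder 0
2695 ÷ 8 = 336 remainder 7
336 ÷ 8 = 42 remainder 0
42 ÷ 8 = 5 remainder 2
5 ÷ 8 = 0 remainder 5
Reading remainders bottom-up:
= 0o52070


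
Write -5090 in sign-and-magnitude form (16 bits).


Sign bit: 1 (negative)
Magnitude: 5090 = 001001111100010
= 1001001111100010


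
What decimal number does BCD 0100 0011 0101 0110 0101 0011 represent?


Each 4-bit group → digit:
  0100 → 4
  0011 → 3
  0101 → 5
  0110 → 6
  0101 → 5
  0011 → 3
= 435653


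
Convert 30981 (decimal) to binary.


Divide by 2 repeatedly:
30981 ÷ 2 = 15490 remainder 1
15490 ÷ 2 = 7745 remainder 0
7745 ÷ 2 = 3872 remainder 1
3872 ÷ 2 = 1936 remainder 0
1936 ÷ 2 = 968 remainder 0
968 ÷ 2 = 484 remainder 0
484 ÷ 2 = 242 remainder 0
242 ÷ 2 = 121 remainder 0
121 ÷ 2 = 60 remainder 1
60 ÷ 2 = 30 remainder 0
30 ÷ 2 = 15 remainder 0
15 ÷ 2 = 7 remainder 1
7 ÷ 2 = 3 remainder 1
3 ÷ 2 = 1 remainder 1
1 ÷ 2 = 0 remainder 1
Reading remainders bottom-up:
= 111100100000101


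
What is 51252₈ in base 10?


Positional values:
Position 0: 2 × 8^0 = 2
Position 1: 5 × 8^1 = 40
Position 2: 2 × 8^2 = 128
Position 3: 1 × 8^3 = 512
Position 4: 5 × 8^4 = 20480
Sum = 2 + 40 + 128 + 512 + 20480
= 21162


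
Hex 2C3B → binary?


Each hex digit → 4 binary bits:
  2 = 0010
  C = 1100
  3 = 0011
  B = 1011
Concatenate: 0010 1100 0011 1011
= 0010110000111011


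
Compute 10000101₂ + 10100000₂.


Align and add column by column (LSB to MSB, carry propagating):
  010000101
+ 010100000
  ---------
  col 0: 1 + 0 + 0 (carry in) = 1 → bit 1, carry out 0
  col 1: 0 + 0 + 0 (carry in) = 0 → bit 0, carry out 0
  col 2: 1 + 0 + 0 (carry in) = 1 → bit 1, carry out 0
  col 3: 0 + 0 + 0 (carry in) = 0 → bit 0, carry out 0
  col 4: 0 + 0 + 0 (carry in) = 0 → bit 0, carry out 0
  col 5: 0 + 1 + 0 (carry in) = 1 → bit 1, carry out 0
  col 6: 0 + 0 + 0 (carry in) = 0 → bit 0, carry out 0
  col 7: 1 + 1 + 0 (carry in) = 2 → bit 0, carry out 1
  col 8: 0 + 0 + 1 (carry in) = 1 → bit 1, carry out 0
Reading bits MSB→LSB: 100100101
Strip leading zeros: 100100101
= 100100101


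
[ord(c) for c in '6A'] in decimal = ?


String: '6A'  (2 characters)
Per-character ASCII lookup:
  '6': digits start at 48: '6' = 48 + 6 = 54
  'A': uppercase starts at 65: 'A' = 65 + 0 = 65
= 54 65


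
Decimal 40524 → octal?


Divide by 8 repeatedly:
40524 ÷ 8 = 5065 remainder 4
5065 ÷ 8 = 633 remainder 1
633 ÷ 8 = 79 remainder 1
79 ÷ 8 = 9 remainder 7
9 ÷ 8 = 1 remainder 1
1 ÷ 8 = 0 remainder 1
Reading remainders bottom-up:
= 0o117114


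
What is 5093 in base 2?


Divide by 2 repeatedly:
5093 ÷ 2 = 2546 remainder 1
2546 ÷ 2 = 1273 remainder 0
1273 ÷ 2 = 636 remainder 1
636 ÷ 2 = 318 remainder 0
318 ÷ 2 = 159 remainder 0
159 ÷ 2 = 79 remainder 1
79 ÷ 2 = 39 remainder 1
39 ÷ 2 = 19 remainder 1
19 ÷ 2 = 9 remainder 1
9 ÷ 2 = 4 remainder 1
4 ÷ 2 = 2 remainder 0
2 ÷ 2 = 1 remainder 0
1 ÷ 2 = 0 remainder 1
Reading remainders bottom-up:
= 1001111100101


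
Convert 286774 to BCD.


Each digit → 4-bit binary:
  2 → 0010
  8 → 1000
  6 → 0110
  7 → 0111
  7 → 0111
  4 → 0100
= 0010 1000 0110 0111 0111 0100


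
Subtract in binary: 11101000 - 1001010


Align and subtract column by column (LSB to MSB, borrowing when needed):
  11101000
- 01001010
  --------
  col 0: (0 - 0 borrow-in) - 0 → 0 - 0 = 0, borrow out 0
  col 1: (0 - 0 borrow-in) - 1 → borrow from next column: (0+2) - 1 = 1, borrow out 1
  col 2: (0 - 1 borrow-in) - 0 → borrow from next column: (-1+2) - 0 = 1, borrow out 1
  col 3: (1 - 1 borrow-in) - 1 → borrow from next column: (0+2) - 1 = 1, borrow out 1
  col 4: (0 - 1 borrow-in) - 0 → borrow from next column: (-1+2) - 0 = 1, borrow out 1
  col 5: (1 - 1 borrow-in) - 0 → 0 - 0 = 0, borrow out 0
  col 6: (1 - 0 borrow-in) - 1 → 1 - 1 = 0, borrow out 0
  col 7: (1 - 0 borrow-in) - 0 → 1 - 0 = 1, borrow out 0
Reading bits MSB→LSB: 10011110
Strip leading zeros: 10011110
= 10011110


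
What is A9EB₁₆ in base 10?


Positional values:
Position 0: B × 16^0 = 11 × 1 = 11
Position 1: E × 16^1 = 14 × 16 = 224
Position 2: 9 × 16^2 = 9 × 256 = 2304
Position 3: A × 16^3 = 10 × 4096 = 40960
Sum = 11 + 224 + 2304 + 40960
= 43499


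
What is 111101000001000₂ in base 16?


Group into 4-bit nibbles: 0111101000001000
  0111 = 7
  1010 = A
  0000 = 0
  1000 = 8
= 0x7A08


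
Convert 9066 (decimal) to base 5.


Divide by 5 repeatedly:
9066 ÷ 5 = 1813 remainder 1
1813 ÷ 5 = 362 remainder 3
362 ÷ 5 = 72 remainder 2
72 ÷ 5 = 14 remainder 2
14 ÷ 5 = 2 remainder 4
2 ÷ 5 = 0 remainder 2
Reading remainders bottom-up:
= 242231


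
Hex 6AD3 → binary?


Each hex digit → 4 binary bits:
  6 = 0110
  A = 1010
  D = 1101
  3 = 0011
Concatenate: 0110 1010 1101 0011
= 0110101011010011


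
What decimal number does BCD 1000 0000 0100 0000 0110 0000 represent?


Each 4-bit group → digit:
  1000 → 8
  0000 → 0
  0100 → 4
  0000 → 0
  0110 → 6
  0000 → 0
= 804060


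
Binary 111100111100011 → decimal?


Positional values:
Bit 0: 1 × 2^0 = 1
Bit 1: 1 × 2^1 = 2
Bit 5: 1 × 2^5 = 32
Bit 6: 1 × 2^6 = 64
Bit 7: 1 × 2^7 = 128
Bit 8: 1 × 2^8 = 256
Bit 11: 1 × 2^11 = 2048
Bit 12: 1 × 2^12 = 4096
Bit 13: 1 × 2^13 = 8192
Bit 14: 1 × 2^14 = 16384
Sum = 1 + 2 + 32 + 64 + 128 + 256 + 2048 + 4096 + 8192 + 16384
= 31203


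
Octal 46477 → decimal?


Positional values:
Position 0: 7 × 8^0 = 7
Position 1: 7 × 8^1 = 56
Position 2: 4 × 8^2 = 256
Position 3: 6 × 8^3 = 3072
Position 4: 4 × 8^4 = 16384
Sum = 7 + 56 + 256 + 3072 + 16384
= 19775


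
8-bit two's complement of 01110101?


Original: 01110101
Step 1 - Invert all bits: 10001010
Step 2 - Add 1: 10001010 + 1
= 10001011 (represents -117)


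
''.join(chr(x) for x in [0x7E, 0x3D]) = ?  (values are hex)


Codes (hex): 0x7E 0x3D
Per-code ASCII lookup:
  0x7E = 126  (special character) → '~'
  0x3D = 61  (special character) → '='
= '~='


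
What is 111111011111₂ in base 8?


Group into 3-bit groups: 111111011111
  111 = 7
  111 = 7
  011 = 3
  111 = 7
= 0o7737


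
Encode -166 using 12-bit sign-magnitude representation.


Sign bit: 1 (negative)
Magnitude: 166 = 00010100110
= 100010100110


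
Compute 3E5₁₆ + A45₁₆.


Align and add column by column (LSB to MSB, each column mod 16 with carry):
  03E5
+ 0A45
  ----
  col 0: 5(5) + 5(5) + 0 (carry in) = 10 → A(10), carry out 0
  col 1: E(14) + 4(4) + 0 (carry in) = 18 → 2(2), carry out 1
  col 2: 3(3) + A(10) + 1 (carry in) = 14 → E(14), carry out 0
  col 3: 0(0) + 0(0) + 0 (carry in) = 0 → 0(0), carry out 0
Reading digits MSB→LSB: 0E2A
Strip leading zeros: E2A
= 0xE2A


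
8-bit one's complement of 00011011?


Original: 00011011
Invert all bits:
  bit 0: 0 → 1
  bit 1: 0 → 1
  bit 2: 0 → 1
  bit 3: 1 → 0
  bit 4: 1 → 0
  bit 5: 0 → 1
  bit 6: 1 → 0
  bit 7: 1 → 0
= 11100100


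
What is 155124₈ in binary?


Each octal digit → 3 binary bits:
  1 = 001
  5 = 101
  5 = 101
  1 = 001
  2 = 010
  4 = 100
Concatenate: 001 101 101 001 010 100
= 001101101001010100


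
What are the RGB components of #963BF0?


Hex: #963BF0
R = 96₁₆ = 150
G = 3B₁₆ = 59
B = F0₁₆ = 240
= RGB(150, 59, 240)


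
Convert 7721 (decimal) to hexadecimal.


Divide by 16 repeatedly:
7721 ÷ 16 = 482 remainder 9 (9)
482 ÷ 16 = 30 remainder 2 (2)
30 ÷ 16 = 1 remainder 14 (E)
1 ÷ 16 = 0 remainder 1 (1)
Reading remainders bottom-up:
= 0x1E29


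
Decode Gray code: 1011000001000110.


Gray code: 1011000001000110
MSB stays the same: 1
Each subsequent bit = prev_binary XOR current_gray:
  B[1] = 1 XOR 0 = 1
  B[2] = 1 XOR 1 = 0
  B[3] = 0 XOR 1 = 1
  B[4] = 1 XOR 0 = 1
  B[5] = 1 XOR 0 = 1
  B[6] = 1 XOR 0 = 1
  B[7] = 1 XOR 0 = 1
  B[8] = 1 XOR 0 = 1
  B[9] = 1 XOR 1 = 0
  B[10] = 0 XOR 0 = 0
  B[11] = 0 XOR 0 = 0
  B[12] = 0 XOR 0 = 0
  B[13] = 0 XOR 1 = 1
  B[14] = 1 XOR 1 = 0
  B[15] = 0 XOR 0 = 0
= 1101111110000100 (57220 decimal)


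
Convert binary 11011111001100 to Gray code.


Binary: 11011111001100
Gray code: G = B XOR (B >> 1)
B >> 1 = 01101111100110
11011111001100 XOR 01101111100110:
  1 XOR 0 = 1
  1 XOR 1 = 0
  0 XOR 1 = 1
  1 XOR 0 = 1
  1 XOR 1 = 0
  1 XOR 1 = 0
  1 XOR 1 = 0
  1 XOR 1 = 0
  0 XOR 1 = 1
  0 XOR 0 = 0
  1 XOR 0 = 1
  1 XOR 1 = 0
  0 XOR 1 = 1
  0 XOR 0 = 0
= 10110000101010


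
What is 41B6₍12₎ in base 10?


Positional values (base 12):
  6 × 12^0 = 6 × 1 = 6
  B × 12^1 = 11 × 12 = 132
  1 × 12^2 = 1 × 144 = 144
  4 × 12^3 = 4 × 1728 = 6912
Sum = 6 + 132 + 144 + 6912
= 7194


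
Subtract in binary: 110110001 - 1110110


Align and subtract column by column (LSB to MSB, borrowing when needed):
  110110001
- 001110110
  ---------
  col 0: (1 - 0 borrow-in) - 0 → 1 - 0 = 1, borrow out 0
  col 1: (0 - 0 borrow-in) - 1 → borrow from next column: (0+2) - 1 = 1, borrow out 1
  col 2: (0 - 1 borrow-in) - 1 → borrow from next column: (-1+2) - 1 = 0, borrow out 1
  col 3: (0 - 1 borrow-in) - 0 → borrow from next column: (-1+2) - 0 = 1, borrow out 1
  col 4: (1 - 1 borrow-in) - 1 → borrow from next column: (0+2) - 1 = 1, borrow out 1
  col 5: (1 - 1 borrow-in) - 1 → borrow from next column: (0+2) - 1 = 1, borrow out 1
  col 6: (0 - 1 borrow-in) - 1 → borrow from next column: (-1+2) - 1 = 0, borrow out 1
  col 7: (1 - 1 borrow-in) - 0 → 0 - 0 = 0, borrow out 0
  col 8: (1 - 0 borrow-in) - 0 → 1 - 0 = 1, borrow out 0
Reading bits MSB→LSB: 100111011
Strip leading zeros: 100111011
= 100111011


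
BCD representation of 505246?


Each digit → 4-bit binary:
  5 → 0101
  0 → 0000
  5 → 0101
  2 → 0010
  4 → 0100
  6 → 0110
= 0101 0000 0101 0010 0100 0110


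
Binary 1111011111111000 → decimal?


Positional values:
Bit 3: 1 × 2^3 = 8
Bit 4: 1 × 2^4 = 16
Bit 5: 1 × 2^5 = 32
Bit 6: 1 × 2^6 = 64
Bit 7: 1 × 2^7 = 128
Bit 8: 1 × 2^8 = 256
Bit 9: 1 × 2^9 = 512
Bit 10: 1 × 2^10 = 1024
Bit 12: 1 × 2^12 = 4096
Bit 13: 1 × 2^13 = 8192
Bit 14: 1 × 2^14 = 16384
Bit 15: 1 × 2^15 = 32768
Sum = 8 + 16 + 32 + 64 + 128 + 256 + 512 + 1024 + 4096 + 8192 + 16384 + 32768
= 63480


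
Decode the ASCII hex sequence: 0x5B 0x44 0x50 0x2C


Codes (hex): 0x5B 0x44 0x50 0x2C
Per-code ASCII lookup:
  0x5B = 91  (special character) → '['
  0x44 = 68  (range 65-90: uppercase, 68 - 65 = 3) → 'D'
  0x50 = 80  (range 65-90: uppercase, 80 - 65 = 15) → 'P'
  0x2C = 44  (special character) → ','
= '[DP,'


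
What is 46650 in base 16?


Divide by 16 repeatedly:
46650 ÷ 16 = 2915 remainder 10 (A)
2915 ÷ 16 = 182 remainder 3 (3)
182 ÷ 16 = 11 remainder 6 (6)
11 ÷ 16 = 0 remainder 11 (B)
Reading remainders bottom-up:
= 0xB63A


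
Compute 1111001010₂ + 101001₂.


Align and add column by column (LSB to MSB, carry propagating):
  01111001010
+ 00000101001
  -----------
  col 0: 0 + 1 + 0 (carry in) = 1 → bit 1, carry out 0
  col 1: 1 + 0 + 0 (carry in) = 1 → bit 1, carry out 0
  col 2: 0 + 0 + 0 (carry in) = 0 → bit 0, carry out 0
  col 3: 1 + 1 + 0 (carry in) = 2 → bit 0, carry out 1
  col 4: 0 + 0 + 1 (carry in) = 1 → bit 1, carry out 0
  col 5: 0 + 1 + 0 (carry in) = 1 → bit 1, carry out 0
  col 6: 1 + 0 + 0 (carry in) = 1 → bit 1, carry out 0
  col 7: 1 + 0 + 0 (carry in) = 1 → bit 1, carry out 0
  col 8: 1 + 0 + 0 (carry in) = 1 → bit 1, carry out 0
  col 9: 1 + 0 + 0 (carry in) = 1 → bit 1, carry out 0
  col 10: 0 + 0 + 0 (carry in) = 0 → bit 0, carry out 0
Reading bits MSB→LSB: 01111110011
Strip leading zeros: 1111110011
= 1111110011


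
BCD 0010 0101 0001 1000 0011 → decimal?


Each 4-bit group → digit:
  0010 → 2
  0101 → 5
  0001 → 1
  1000 → 8
  0011 → 3
= 25183


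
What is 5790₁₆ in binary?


Each hex digit → 4 binary bits:
  5 = 0101
  7 = 0111
  9 = 1001
  0 = 0000
Concatenate: 0101 0111 1001 0000
= 0101011110010000


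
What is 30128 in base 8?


Divide by 8 repeatedly:
30128 ÷ 8 = 3766 remainder 0
3766 ÷ 8 = 470 remainder 6
470 ÷ 8 = 58 remainder 6
58 ÷ 8 = 7 remainder 2
7 ÷ 8 = 0 remainder 7
Reading remainders bottom-up:
= 0o72660


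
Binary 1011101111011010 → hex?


Group into 4-bit nibbles: 1011101111011010
  1011 = B
  1011 = B
  1101 = D
  1010 = A
= 0xBBDA


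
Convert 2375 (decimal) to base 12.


Divide by 12 repeatedly:
2375 ÷ 12 = 197 remainder 11
197 ÷ 12 = 16 remainder 5
16 ÷ 12 = 1 remainder 4
1 ÷ 12 = 0 remainder 1
Reading remainders bottom-up:
= 145B


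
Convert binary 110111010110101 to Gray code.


Binary: 110111010110101
Gray code: G = B XOR (B >> 1)
B >> 1 = 011011101011010
110111010110101 XOR 011011101011010:
  1 XOR 0 = 1
  1 XOR 1 = 0
  0 XOR 1 = 1
  1 XOR 0 = 1
  1 XOR 1 = 0
  1 XOR 1 = 0
  0 XOR 1 = 1
  1 XOR 0 = 1
  0 XOR 1 = 1
  1 XOR 0 = 1
  1 XOR 1 = 0
  0 XOR 1 = 1
  1 XOR 0 = 1
  0 XOR 1 = 1
  1 XOR 0 = 1
= 101100111101111


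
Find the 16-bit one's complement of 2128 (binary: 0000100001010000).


Original: 0000100001010000
Invert all bits:
  bit 0: 0 → 1
  bit 1: 0 → 1
  bit 2: 0 → 1
  bit 3: 0 → 1
  bit 4: 1 → 0
  bit 5: 0 → 1
  bit 6: 0 → 1
  bit 7: 0 → 1
  bit 8: 0 → 1
  bit 9: 1 → 0
  bit 10: 0 → 1
  bit 11: 1 → 0
  bit 12: 0 → 1
  bit 13: 0 → 1
  bit 14: 0 → 1
  bit 15: 0 → 1
= 1111011110101111


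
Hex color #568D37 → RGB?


Hex: #568D37
R = 56₁₆ = 86
G = 8D₁₆ = 141
B = 37₁₆ = 55
= RGB(86, 141, 55)


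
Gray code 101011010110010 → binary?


Gray code: 101011010110010
MSB stays the same: 1
Each subsequent bit = prev_binary XOR current_gray:
  B[1] = 1 XOR 0 = 1
  B[2] = 1 XOR 1 = 0
  B[3] = 0 XOR 0 = 0
  B[4] = 0 XOR 1 = 1
  B[5] = 1 XOR 1 = 0
  B[6] = 0 XOR 0 = 0
  B[7] = 0 XOR 1 = 1
  B[8] = 1 XOR 0 = 1
  B[9] = 1 XOR 1 = 0
  B[10] = 0 XOR 1 = 1
  B[11] = 1 XOR 0 = 1
  B[12] = 1 XOR 0 = 1
  B[13] = 1 XOR 1 = 0
  B[14] = 0 XOR 0 = 0
= 110010011011100 (25820 decimal)


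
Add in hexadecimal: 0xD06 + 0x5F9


Align and add column by column (LSB to MSB, each column mod 16 with carry):
  0D06
+ 05F9
  ----
  col 0: 6(6) + 9(9) + 0 (carry in) = 15 → F(15), carry out 0
  col 1: 0(0) + F(15) + 0 (carry in) = 15 → F(15), carry out 0
  col 2: D(13) + 5(5) + 0 (carry in) = 18 → 2(2), carry out 1
  col 3: 0(0) + 0(0) + 1 (carry in) = 1 → 1(1), carry out 0
Reading digits MSB→LSB: 12FF
Strip leading zeros: 12FF
= 0x12FF


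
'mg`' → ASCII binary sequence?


String: 'mg`'  (3 characters)
Per-character ASCII lookup:
  'm': lowercase starts at 97: 'm' = 97 + 12 = 109 → 1101101
  'g': lowercase starts at 97: 'g' = 97 + 6 = 103 → 1100111
  '`': special character: '`' = 96 → 1100000
= 1101101 1100111 1100000


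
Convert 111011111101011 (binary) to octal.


Group into 3-bit groups: 111011111101011
  111 = 7
  011 = 3
  111 = 7
  101 = 5
  011 = 3
= 0o73753


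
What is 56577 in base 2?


Divide by 2 repeatedly:
56577 ÷ 2 = 28288 remainder 1
28288 ÷ 2 = 14144 remainder 0
14144 ÷ 2 = 7072 remainder 0
7072 ÷ 2 = 3536 remainder 0
3536 ÷ 2 = 1768 remainder 0
1768 ÷ 2 = 884 remainder 0
884 ÷ 2 = 442 remainder 0
442 ÷ 2 = 221 remainder 0
221 ÷ 2 = 110 remainder 1
110 ÷ 2 = 55 remainder 0
55 ÷ 2 = 27 remainder 1
27 ÷ 2 = 13 remainder 1
13 ÷ 2 = 6 remainder 1
6 ÷ 2 = 3 remainder 0
3 ÷ 2 = 1 remainder 1
1 ÷ 2 = 0 remainder 1
Reading remainders bottom-up:
= 1101110100000001


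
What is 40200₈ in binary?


Each octal digit → 3 binary bits:
  4 = 100
  0 = 000
  2 = 010
  0 = 000
  0 = 000
Concatenate: 100 000 010 000 000
= 100000010000000


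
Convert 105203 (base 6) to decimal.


Positional values (base 6):
  3 × 6^0 = 3 × 1 = 3
  0 × 6^1 = 0 × 6 = 0
  2 × 6^2 = 2 × 36 = 72
  5 × 6^3 = 5 × 216 = 1080
  0 × 6^4 = 0 × 1296 = 0
  1 × 6^5 = 1 × 7776 = 7776
Sum = 3 + 0 + 72 + 1080 + 0 + 7776
= 8931


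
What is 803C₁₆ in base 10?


Positional values:
Position 0: C × 16^0 = 12 × 1 = 12
Position 1: 3 × 16^1 = 3 × 16 = 48
Position 2: 0 × 16^2 = 0 × 256 = 0
Position 3: 8 × 16^3 = 8 × 4096 = 32768
Sum = 12 + 48 + 0 + 32768
= 32828


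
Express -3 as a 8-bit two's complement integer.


Original: 00000011
Step 1 - Invert all bits: 11111100
Step 2 - Add 1: 11111100 + 1
= 11111101 (represents -3)


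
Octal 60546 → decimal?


Positional values:
Position 0: 6 × 8^0 = 6
Position 1: 4 × 8^1 = 32
Position 2: 5 × 8^2 = 320
Position 3: 0 × 8^3 = 0
Position 4: 6 × 8^4 = 24576
Sum = 6 + 32 + 320 + 0 + 24576
= 24934


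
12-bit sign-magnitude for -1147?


Sign bit: 1 (negative)
Magnitude: 1147 = 10001111011
= 110001111011


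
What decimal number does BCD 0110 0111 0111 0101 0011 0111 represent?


Each 4-bit group → digit:
  0110 → 6
  0111 → 7
  0111 → 7
  0101 → 5
  0011 → 3
  0111 → 7
= 677537


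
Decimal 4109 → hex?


Divide by 16 repeatedly:
4109 ÷ 16 = 256 remainder 13 (D)
256 ÷ 16 = 16 remainder 0 (0)
16 ÷ 16 = 1 remainder 0 (0)
1 ÷ 16 = 0 remainder 1 (1)
Reading remainders bottom-up:
= 0x100D


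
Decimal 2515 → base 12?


Divide by 12 repeatedly:
2515 ÷ 12 = 209 remainder 7
209 ÷ 12 = 17 remainder 5
17 ÷ 12 = 1 remainder 5
1 ÷ 12 = 0 remainder 1
Reading remainders bottom-up:
= 1557


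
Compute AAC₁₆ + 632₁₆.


Align and add column by column (LSB to MSB, each column mod 16 with carry):
  0AAC
+ 0632
  ----
  col 0: C(12) + 2(2) + 0 (carry in) = 14 → E(14), carry out 0
  col 1: A(10) + 3(3) + 0 (carry in) = 13 → D(13), carry out 0
  col 2: A(10) + 6(6) + 0 (carry in) = 16 → 0(0), carry out 1
  col 3: 0(0) + 0(0) + 1 (carry in) = 1 → 1(1), carry out 0
Reading digits MSB→LSB: 10DE
Strip leading zeros: 10DE
= 0x10DE


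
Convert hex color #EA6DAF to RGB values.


Hex: #EA6DAF
R = EA₁₆ = 234
G = 6D₁₆ = 109
B = AF₁₆ = 175
= RGB(234, 109, 175)


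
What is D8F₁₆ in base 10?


Positional values:
Position 0: F × 16^0 = 15 × 1 = 15
Position 1: 8 × 16^1 = 8 × 16 = 128
Position 2: D × 16^2 = 13 × 256 = 3328
Sum = 15 + 128 + 3328
= 3471


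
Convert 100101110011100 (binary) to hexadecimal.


Group into 4-bit nibbles: 0100101110011100
  0100 = 4
  1011 = B
  1001 = 9
  1100 = C
= 0x4B9C


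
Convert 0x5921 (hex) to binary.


Each hex digit → 4 binary bits:
  5 = 0101
  9 = 1001
  2 = 0010
  1 = 0001
Concatenate: 0101 1001 0010 0001
= 0101100100100001


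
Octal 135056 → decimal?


Positional values:
Position 0: 6 × 8^0 = 6
Position 1: 5 × 8^1 = 40
Position 2: 0 × 8^2 = 0
Position 3: 5 × 8^3 = 2560
Position 4: 3 × 8^4 = 12288
Position 5: 1 × 8^5 = 32768
Sum = 6 + 40 + 0 + 2560 + 12288 + 32768
= 47662


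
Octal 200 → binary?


Each octal digit → 3 binary bits:
  2 = 010
  0 = 000
  0 = 000
Concatenate: 010 000 000
= 010000000


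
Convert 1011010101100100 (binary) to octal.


Group into 3-bit groups: 001011010101100100
  001 = 1
  011 = 3
  010 = 2
  101 = 5
  100 = 4
  100 = 4
= 0o132544


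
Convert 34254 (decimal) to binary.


Divide by 2 repeatedly:
34254 ÷ 2 = 17127 remainder 0
17127 ÷ 2 = 8563 remainder 1
8563 ÷ 2 = 4281 remainder 1
4281 ÷ 2 = 2140 remainder 1
2140 ÷ 2 = 1070 remainder 0
1070 ÷ 2 = 535 remainder 0
535 ÷ 2 = 267 remainder 1
267 ÷ 2 = 133 remainder 1
133 ÷ 2 = 66 remainder 1
66 ÷ 2 = 33 remainder 0
33 ÷ 2 = 16 remainder 1
16 ÷ 2 = 8 remainder 0
8 ÷ 2 = 4 remainder 0
4 ÷ 2 = 2 remainder 0
2 ÷ 2 = 1 remainder 0
1 ÷ 2 = 0 remainder 1
Reading remainders bottom-up:
= 1000010111001110


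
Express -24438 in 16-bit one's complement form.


Original: 0101111101110110
Invert all bits:
  bit 0: 0 → 1
  bit 1: 1 → 0
  bit 2: 0 → 1
  bit 3: 1 → 0
  bit 4: 1 → 0
  bit 5: 1 → 0
  bit 6: 1 → 0
  bit 7: 1 → 0
  bit 8: 0 → 1
  bit 9: 1 → 0
  bit 10: 1 → 0
  bit 11: 1 → 0
  bit 12: 0 → 1
  bit 13: 1 → 0
  bit 14: 1 → 0
  bit 15: 0 → 1
= 1010000010001001


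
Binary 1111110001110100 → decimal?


Positional values:
Bit 2: 1 × 2^2 = 4
Bit 4: 1 × 2^4 = 16
Bit 5: 1 × 2^5 = 32
Bit 6: 1 × 2^6 = 64
Bit 10: 1 × 2^10 = 1024
Bit 11: 1 × 2^11 = 2048
Bit 12: 1 × 2^12 = 4096
Bit 13: 1 × 2^13 = 8192
Bit 14: 1 × 2^14 = 16384
Bit 15: 1 × 2^15 = 32768
Sum = 4 + 16 + 32 + 64 + 1024 + 2048 + 4096 + 8192 + 16384 + 32768
= 64628


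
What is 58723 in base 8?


Divide by 8 repeatedly:
58723 ÷ 8 = 7340 remainder 3
7340 ÷ 8 = 917 remainder 4
917 ÷ 8 = 114 remainder 5
114 ÷ 8 = 14 remainder 2
14 ÷ 8 = 1 remainder 6
1 ÷ 8 = 0 remainder 1
Reading remainders bottom-up:
= 0o162543


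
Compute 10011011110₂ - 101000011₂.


Align and subtract column by column (LSB to MSB, borrowing when needed):
  10011011110
- 00101000011
  -----------
  col 0: (0 - 0 borrow-in) - 1 → borrow from next column: (0+2) - 1 = 1, borrow out 1
  col 1: (1 - 1 borrow-in) - 1 → borrow from next column: (0+2) - 1 = 1, borrow out 1
  col 2: (1 - 1 borrow-in) - 0 → 0 - 0 = 0, borrow out 0
  col 3: (1 - 0 borrow-in) - 0 → 1 - 0 = 1, borrow out 0
  col 4: (1 - 0 borrow-in) - 0 → 1 - 0 = 1, borrow out 0
  col 5: (0 - 0 borrow-in) - 0 → 0 - 0 = 0, borrow out 0
  col 6: (1 - 0 borrow-in) - 1 → 1 - 1 = 0, borrow out 0
  col 7: (1 - 0 borrow-in) - 0 → 1 - 0 = 1, borrow out 0
  col 8: (0 - 0 borrow-in) - 1 → borrow from next column: (0+2) - 1 = 1, borrow out 1
  col 9: (0 - 1 borrow-in) - 0 → borrow from next column: (-1+2) - 0 = 1, borrow out 1
  col 10: (1 - 1 borrow-in) - 0 → 0 - 0 = 0, borrow out 0
Reading bits MSB→LSB: 01110011011
Strip leading zeros: 1110011011
= 1110011011


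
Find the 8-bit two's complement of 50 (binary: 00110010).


Original: 00110010
Step 1 - Invert all bits: 11001101
Step 2 - Add 1: 11001101 + 1
= 11001110 (represents -50)


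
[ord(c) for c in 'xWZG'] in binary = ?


String: 'xWZG'  (4 characters)
Per-character ASCII lookup:
  'x': lowercase starts at 97: 'x' = 97 + 23 = 120 → 1111000
  'W': uppercase starts at 65: 'W' = 65 + 22 = 87 → 1010111
  'Z': uppercase starts at 65: 'Z' = 65 + 25 = 90 → 1011010
  'G': uppercase starts at 65: 'G' = 65 + 6 = 71 → 1000111
= 1111000 1010111 1011010 1000111


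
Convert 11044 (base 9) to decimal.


Positional values (base 9):
  4 × 9^0 = 4 × 1 = 4
  4 × 9^1 = 4 × 9 = 36
  0 × 9^2 = 0 × 81 = 0
  1 × 9^3 = 1 × 729 = 729
  1 × 9^4 = 1 × 6561 = 6561
Sum = 4 + 36 + 0 + 729 + 6561
= 7330


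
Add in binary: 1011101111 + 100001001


Align and add column by column (LSB to MSB, carry propagating):
  01011101111
+ 00100001001
  -----------
  col 0: 1 + 1 + 0 (carry in) = 2 → bit 0, carry out 1
  col 1: 1 + 0 + 1 (carry in) = 2 → bit 0, carry out 1
  col 2: 1 + 0 + 1 (carry in) = 2 → bit 0, carry out 1
  col 3: 1 + 1 + 1 (carry in) = 3 → bit 1, carry out 1
  col 4: 0 + 0 + 1 (carry in) = 1 → bit 1, carry out 0
  col 5: 1 + 0 + 0 (carry in) = 1 → bit 1, carry out 0
  col 6: 1 + 0 + 0 (carry in) = 1 → bit 1, carry out 0
  col 7: 1 + 0 + 0 (carry in) = 1 → bit 1, carry out 0
  col 8: 0 + 1 + 0 (carry in) = 1 → bit 1, carry out 0
  col 9: 1 + 0 + 0 (carry in) = 1 → bit 1, carry out 0
  col 10: 0 + 0 + 0 (carry in) = 0 → bit 0, carry out 0
Reading bits MSB→LSB: 01111111000
Strip leading zeros: 1111111000
= 1111111000


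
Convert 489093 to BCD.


Each digit → 4-bit binary:
  4 → 0100
  8 → 1000
  9 → 1001
  0 → 0000
  9 → 1001
  3 → 0011
= 0100 1000 1001 0000 1001 0011


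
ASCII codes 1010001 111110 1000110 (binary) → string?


Codes (binary): 1010001 111110 1000110
Per-code ASCII lookup:
  1010001 = 81  (range 65-90: uppercase, 81 - 65 = 16) → 'Q'
  111110 = 62  (special character) → '>'
  1000110 = 70  (range 65-90: uppercase, 70 - 65 = 5) → 'F'
= 'Q>F'


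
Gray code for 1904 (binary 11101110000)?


Binary: 11101110000
Gray code: G = B XOR (B >> 1)
B >> 1 = 01110111000
11101110000 XOR 01110111000:
  1 XOR 0 = 1
  1 XOR 1 = 0
  1 XOR 1 = 0
  0 XOR 1 = 1
  1 XOR 0 = 1
  1 XOR 1 = 0
  1 XOR 1 = 0
  0 XOR 1 = 1
  0 XOR 0 = 0
  0 XOR 0 = 0
  0 XOR 0 = 0
= 10011001000


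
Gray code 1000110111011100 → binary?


Gray code: 1000110111011100
MSB stays the same: 1
Each subsequent bit = prev_binary XOR current_gray:
  B[1] = 1 XOR 0 = 1
  B[2] = 1 XOR 0 = 1
  B[3] = 1 XOR 0 = 1
  B[4] = 1 XOR 1 = 0
  B[5] = 0 XOR 1 = 1
  B[6] = 1 XOR 0 = 1
  B[7] = 1 XOR 1 = 0
  B[8] = 0 XOR 1 = 1
  B[9] = 1 XOR 1 = 0
  B[10] = 0 XOR 0 = 0
  B[11] = 0 XOR 1 = 1
  B[12] = 1 XOR 1 = 0
  B[13] = 0 XOR 1 = 1
  B[14] = 1 XOR 0 = 1
  B[15] = 1 XOR 0 = 1
= 1111011010010111 (63127 decimal)


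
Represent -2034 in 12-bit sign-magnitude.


Sign bit: 1 (negative)
Magnitude: 2034 = 11111110010
= 111111110010


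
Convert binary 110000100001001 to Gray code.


Binary: 110000100001001
Gray code: G = B XOR (B >> 1)
B >> 1 = 011000010000100
110000100001001 XOR 011000010000100:
  1 XOR 0 = 1
  1 XOR 1 = 0
  0 XOR 1 = 1
  0 XOR 0 = 0
  0 XOR 0 = 0
  0 XOR 0 = 0
  1 XOR 0 = 1
  0 XOR 1 = 1
  0 XOR 0 = 0
  0 XOR 0 = 0
  0 XOR 0 = 0
  1 XOR 0 = 1
  0 XOR 1 = 1
  0 XOR 0 = 0
  1 XOR 0 = 1
= 101000110001101
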